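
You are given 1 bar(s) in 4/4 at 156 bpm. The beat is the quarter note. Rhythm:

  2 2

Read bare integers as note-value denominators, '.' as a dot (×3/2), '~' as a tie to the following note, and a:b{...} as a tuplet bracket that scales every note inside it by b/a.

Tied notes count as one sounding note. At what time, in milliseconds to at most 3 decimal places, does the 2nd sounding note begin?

note 2 onset = 2b = 769.231ms

1. 0.0ms @ 0 + 769.231ms (2)
2. 769.231ms @ 2 + 769.231ms (2)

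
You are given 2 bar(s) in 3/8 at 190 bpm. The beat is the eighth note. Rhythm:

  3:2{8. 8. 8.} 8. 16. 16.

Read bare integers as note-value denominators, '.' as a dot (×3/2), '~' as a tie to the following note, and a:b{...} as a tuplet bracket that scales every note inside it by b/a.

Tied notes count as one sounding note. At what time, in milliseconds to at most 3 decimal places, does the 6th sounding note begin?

1. 0.0ms @ 0 + 315.789ms (1)
2. 315.789ms @ 1 + 315.789ms (1)
3. 631.579ms @ 2 + 315.789ms (1)
4. 947.368ms @ 3 + 473.684ms (3/2)
5. 1421.053ms @ 9/2 + 236.842ms (3/4)
6. 1657.895ms @ 21/4 + 236.842ms (3/4)

note 6 onset = 21/4b = 1657.895ms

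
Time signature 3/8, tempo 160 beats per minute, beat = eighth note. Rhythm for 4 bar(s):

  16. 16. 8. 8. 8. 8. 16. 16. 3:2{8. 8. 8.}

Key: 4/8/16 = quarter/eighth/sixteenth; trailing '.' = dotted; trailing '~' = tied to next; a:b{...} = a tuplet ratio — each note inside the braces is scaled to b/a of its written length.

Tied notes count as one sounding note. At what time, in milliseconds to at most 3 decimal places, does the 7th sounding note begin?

1. 0.0ms @ 0 + 281.25ms (3/4)
2. 281.25ms @ 3/4 + 281.25ms (3/4)
3. 562.5ms @ 3/2 + 562.5ms (3/2)
4. 1125.0ms @ 3 + 562.5ms (3/2)
5. 1687.5ms @ 9/2 + 562.5ms (3/2)
6. 2250.0ms @ 6 + 562.5ms (3/2)
7. 2812.5ms @ 15/2 + 281.25ms (3/4)
8. 3093.75ms @ 33/4 + 281.25ms (3/4)
9. 3375.0ms @ 9 + 375.0ms (1)
10. 3750.0ms @ 10 + 375.0ms (1)
11. 4125.0ms @ 11 + 375.0ms (1)

note 7 onset = 15/2b = 2812.5ms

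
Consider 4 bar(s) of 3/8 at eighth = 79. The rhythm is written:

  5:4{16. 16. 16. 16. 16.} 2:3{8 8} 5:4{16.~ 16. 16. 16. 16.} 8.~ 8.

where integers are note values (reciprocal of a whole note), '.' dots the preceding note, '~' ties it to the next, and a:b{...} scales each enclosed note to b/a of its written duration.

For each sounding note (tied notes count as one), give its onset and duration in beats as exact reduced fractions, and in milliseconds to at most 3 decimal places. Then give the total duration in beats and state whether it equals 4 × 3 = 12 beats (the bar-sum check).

1) 0.0ms=0b +455.696ms=3/5b
2) 455.696ms=3/5b +455.696ms=3/5b
3) 911.392ms=6/5b +455.696ms=3/5b
4) 1367.089ms=9/5b +455.696ms=3/5b
5) 1822.785ms=12/5b +455.696ms=3/5b
6) 2278.481ms=3b +1139.241ms=3/2b
7) 3417.722ms=9/2b +1139.241ms=3/2b
8) 4556.962ms=6b +911.392ms=6/5b
9) 5468.354ms=36/5b +455.696ms=3/5b
10) 5924.051ms=39/5b +455.696ms=3/5b
11) 6379.747ms=42/5b +455.696ms=3/5b
12) 6835.443ms=9b +2278.481ms=3b
Σ=12b of 12 (79bpm 3/8) — PASS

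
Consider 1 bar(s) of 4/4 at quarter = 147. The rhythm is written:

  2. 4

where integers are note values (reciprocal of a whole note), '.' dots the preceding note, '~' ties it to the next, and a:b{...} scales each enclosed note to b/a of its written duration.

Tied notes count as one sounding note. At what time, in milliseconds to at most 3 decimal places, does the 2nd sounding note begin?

1. 0.0ms @ 0 + 1224.49ms (3)
2. 1224.49ms @ 3 + 408.163ms (1)

note 2 onset = 3b = 1224.49ms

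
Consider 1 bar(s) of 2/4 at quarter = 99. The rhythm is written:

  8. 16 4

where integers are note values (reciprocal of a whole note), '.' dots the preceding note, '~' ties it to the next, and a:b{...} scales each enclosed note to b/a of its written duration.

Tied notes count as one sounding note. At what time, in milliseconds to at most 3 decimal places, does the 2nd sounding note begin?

note 2 onset = 3/4b = 454.545ms

1. 0.0ms @ 0 + 454.545ms (3/4)
2. 454.545ms @ 3/4 + 151.515ms (1/4)
3. 606.061ms @ 1 + 606.061ms (1)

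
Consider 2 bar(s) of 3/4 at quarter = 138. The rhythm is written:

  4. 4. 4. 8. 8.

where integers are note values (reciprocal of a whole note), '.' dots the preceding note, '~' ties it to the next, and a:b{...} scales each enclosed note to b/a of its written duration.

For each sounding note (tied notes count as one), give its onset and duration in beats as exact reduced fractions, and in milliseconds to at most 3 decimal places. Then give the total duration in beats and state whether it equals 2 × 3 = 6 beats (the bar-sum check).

1) 0.0ms=0b +652.174ms=3/2b
2) 652.174ms=3/2b +652.174ms=3/2b
3) 1304.348ms=3b +652.174ms=3/2b
4) 1956.522ms=9/2b +326.087ms=3/4b
5) 2282.609ms=21/4b +326.087ms=3/4b
Σ=6b of 6 (138bpm 3/4) — PASS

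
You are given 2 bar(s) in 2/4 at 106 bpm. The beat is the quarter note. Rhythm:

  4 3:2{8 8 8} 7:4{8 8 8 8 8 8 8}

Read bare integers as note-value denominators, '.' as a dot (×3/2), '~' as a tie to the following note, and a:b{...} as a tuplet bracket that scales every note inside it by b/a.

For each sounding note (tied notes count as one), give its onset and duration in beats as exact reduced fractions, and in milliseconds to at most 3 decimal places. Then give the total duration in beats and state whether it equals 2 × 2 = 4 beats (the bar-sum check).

1) 0.0ms=0b +566.038ms=1b
2) 566.038ms=1b +188.679ms=1/3b
3) 754.717ms=4/3b +188.679ms=1/3b
4) 943.396ms=5/3b +188.679ms=1/3b
5) 1132.075ms=2b +161.725ms=2/7b
6) 1293.801ms=16/7b +161.725ms=2/7b
7) 1455.526ms=18/7b +161.725ms=2/7b
8) 1617.251ms=20/7b +161.725ms=2/7b
9) 1778.976ms=22/7b +161.725ms=2/7b
10) 1940.701ms=24/7b +161.725ms=2/7b
11) 2102.426ms=26/7b +161.725ms=2/7b
Σ=4b of 4 (106bpm 2/4) — PASS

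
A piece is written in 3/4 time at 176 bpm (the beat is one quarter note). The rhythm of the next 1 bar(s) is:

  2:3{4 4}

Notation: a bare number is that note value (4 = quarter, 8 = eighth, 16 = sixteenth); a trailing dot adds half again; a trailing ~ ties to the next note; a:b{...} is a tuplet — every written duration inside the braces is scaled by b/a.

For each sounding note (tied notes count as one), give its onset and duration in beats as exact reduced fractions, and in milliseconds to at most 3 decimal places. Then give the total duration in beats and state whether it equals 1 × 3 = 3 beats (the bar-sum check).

1) 0.0ms=0b +511.364ms=3/2b
2) 511.364ms=3/2b +511.364ms=3/2b
Σ=3b of 3 (176bpm 3/4) — PASS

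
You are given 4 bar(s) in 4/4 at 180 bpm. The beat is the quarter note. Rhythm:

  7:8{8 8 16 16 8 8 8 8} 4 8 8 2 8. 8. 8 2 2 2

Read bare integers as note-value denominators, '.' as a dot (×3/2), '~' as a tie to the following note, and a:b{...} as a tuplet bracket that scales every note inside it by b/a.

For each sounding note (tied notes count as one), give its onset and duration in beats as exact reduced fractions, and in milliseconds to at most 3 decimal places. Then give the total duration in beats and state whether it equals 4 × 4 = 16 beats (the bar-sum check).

1) 0.0ms=0b +190.476ms=4/7b
2) 190.476ms=4/7b +190.476ms=4/7b
3) 380.952ms=8/7b +95.238ms=2/7b
4) 476.19ms=10/7b +95.238ms=2/7b
5) 571.429ms=12/7b +190.476ms=4/7b
6) 761.905ms=16/7b +190.476ms=4/7b
7) 952.381ms=20/7b +190.476ms=4/7b
8) 1142.857ms=24/7b +190.476ms=4/7b
9) 1333.333ms=4b +333.333ms=1b
10) 1666.667ms=5b +166.667ms=1/2b
11) 1833.333ms=11/2b +166.667ms=1/2b
12) 2000.0ms=6b +666.667ms=2b
13) 2666.667ms=8b +250.0ms=3/4b
14) 2916.667ms=35/4b +250.0ms=3/4b
15) 3166.667ms=19/2b +166.667ms=1/2b
16) 3333.333ms=10b +666.667ms=2b
17) 4000.0ms=12b +666.667ms=2b
18) 4666.667ms=14b +666.667ms=2b
Σ=16b of 16 (180bpm 4/4) — PASS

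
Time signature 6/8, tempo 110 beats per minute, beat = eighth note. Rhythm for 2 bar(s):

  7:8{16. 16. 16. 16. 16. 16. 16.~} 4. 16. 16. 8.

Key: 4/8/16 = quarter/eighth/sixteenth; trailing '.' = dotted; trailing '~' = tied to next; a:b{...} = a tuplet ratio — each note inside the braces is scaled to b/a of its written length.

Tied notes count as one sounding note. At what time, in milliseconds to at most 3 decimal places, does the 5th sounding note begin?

1. 0.0ms @ 0 + 467.532ms (6/7)
2. 467.532ms @ 6/7 + 467.532ms (6/7)
3. 935.065ms @ 12/7 + 467.532ms (6/7)
4. 1402.597ms @ 18/7 + 467.532ms (6/7)
5. 1870.13ms @ 24/7 + 467.532ms (6/7)
6. 2337.662ms @ 30/7 + 467.532ms (6/7)
7. 2805.195ms @ 36/7 + 2103.896ms (27/7)
8. 4909.091ms @ 9 + 409.091ms (3/4)
9. 5318.182ms @ 39/4 + 409.091ms (3/4)
10. 5727.273ms @ 21/2 + 818.182ms (3/2)

note 5 onset = 24/7b = 1870.13ms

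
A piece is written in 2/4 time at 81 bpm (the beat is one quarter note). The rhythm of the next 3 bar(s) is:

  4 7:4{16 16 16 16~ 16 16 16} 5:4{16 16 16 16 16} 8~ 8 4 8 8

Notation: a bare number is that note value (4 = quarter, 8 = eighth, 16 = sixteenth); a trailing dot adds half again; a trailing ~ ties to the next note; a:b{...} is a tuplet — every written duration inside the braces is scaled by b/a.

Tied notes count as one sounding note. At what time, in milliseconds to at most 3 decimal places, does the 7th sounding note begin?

note 7 onset = 13/7b = 1375.661ms

1. 0.0ms @ 0 + 740.741ms (1)
2. 740.741ms @ 1 + 105.82ms (1/7)
3. 846.561ms @ 8/7 + 105.82ms (1/7)
4. 952.381ms @ 9/7 + 105.82ms (1/7)
5. 1058.201ms @ 10/7 + 211.64ms (2/7)
6. 1269.841ms @ 12/7 + 105.82ms (1/7)
7. 1375.661ms @ 13/7 + 105.82ms (1/7)
8. 1481.481ms @ 2 + 148.148ms (1/5)
9. 1629.63ms @ 11/5 + 148.148ms (1/5)
10. 1777.778ms @ 12/5 + 148.148ms (1/5)
11. 1925.926ms @ 13/5 + 148.148ms (1/5)
12. 2074.074ms @ 14/5 + 148.148ms (1/5)
13. 2222.222ms @ 3 + 740.741ms (1)
14. 2962.963ms @ 4 + 740.741ms (1)
15. 3703.704ms @ 5 + 370.37ms (1/2)
16. 4074.074ms @ 11/2 + 370.37ms (1/2)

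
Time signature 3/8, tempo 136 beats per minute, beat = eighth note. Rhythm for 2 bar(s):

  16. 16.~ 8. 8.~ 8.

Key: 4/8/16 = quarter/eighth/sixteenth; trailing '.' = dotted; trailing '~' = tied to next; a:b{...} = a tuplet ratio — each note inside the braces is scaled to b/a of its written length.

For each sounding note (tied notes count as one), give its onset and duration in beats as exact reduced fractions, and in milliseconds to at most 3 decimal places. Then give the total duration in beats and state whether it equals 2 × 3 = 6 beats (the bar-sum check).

1) 0.0ms=0b +330.882ms=3/4b
2) 330.882ms=3/4b +992.647ms=9/4b
3) 1323.529ms=3b +1323.529ms=3b
Σ=6b of 6 (136bpm 3/8) — PASS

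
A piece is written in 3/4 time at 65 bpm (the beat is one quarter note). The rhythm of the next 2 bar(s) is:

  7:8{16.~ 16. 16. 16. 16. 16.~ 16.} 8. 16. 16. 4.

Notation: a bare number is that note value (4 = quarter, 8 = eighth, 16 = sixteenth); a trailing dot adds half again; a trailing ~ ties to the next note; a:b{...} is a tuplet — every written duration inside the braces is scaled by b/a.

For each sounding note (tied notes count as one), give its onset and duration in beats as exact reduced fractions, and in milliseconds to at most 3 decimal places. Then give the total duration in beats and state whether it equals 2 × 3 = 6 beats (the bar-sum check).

1) 0.0ms=0b +791.209ms=6/7b
2) 791.209ms=6/7b +395.604ms=3/7b
3) 1186.813ms=9/7b +395.604ms=3/7b
4) 1582.418ms=12/7b +395.604ms=3/7b
5) 1978.022ms=15/7b +791.209ms=6/7b
6) 2769.231ms=3b +692.308ms=3/4b
7) 3461.538ms=15/4b +346.154ms=3/8b
8) 3807.692ms=33/8b +346.154ms=3/8b
9) 4153.846ms=9/2b +1384.615ms=3/2b
Σ=6b of 6 (65bpm 3/4) — PASS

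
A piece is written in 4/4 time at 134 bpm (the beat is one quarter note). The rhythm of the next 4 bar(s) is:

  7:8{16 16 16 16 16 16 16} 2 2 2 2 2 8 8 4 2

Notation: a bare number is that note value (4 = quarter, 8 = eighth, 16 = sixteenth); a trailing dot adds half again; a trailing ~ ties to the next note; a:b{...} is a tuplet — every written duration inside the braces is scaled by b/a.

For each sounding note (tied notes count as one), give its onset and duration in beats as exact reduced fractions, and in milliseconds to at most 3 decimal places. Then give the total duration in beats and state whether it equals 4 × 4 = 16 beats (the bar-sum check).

1) 0.0ms=0b +127.932ms=2/7b
2) 127.932ms=2/7b +127.932ms=2/7b
3) 255.864ms=4/7b +127.932ms=2/7b
4) 383.795ms=6/7b +127.932ms=2/7b
5) 511.727ms=8/7b +127.932ms=2/7b
6) 639.659ms=10/7b +127.932ms=2/7b
7) 767.591ms=12/7b +127.932ms=2/7b
8) 895.522ms=2b +895.522ms=2b
9) 1791.045ms=4b +895.522ms=2b
10) 2686.567ms=6b +895.522ms=2b
11) 3582.09ms=8b +895.522ms=2b
12) 4477.612ms=10b +895.522ms=2b
13) 5373.134ms=12b +223.881ms=1/2b
14) 5597.015ms=25/2b +223.881ms=1/2b
15) 5820.896ms=13b +447.761ms=1b
16) 6268.657ms=14b +895.522ms=2b
Σ=16b of 16 (134bpm 4/4) — PASS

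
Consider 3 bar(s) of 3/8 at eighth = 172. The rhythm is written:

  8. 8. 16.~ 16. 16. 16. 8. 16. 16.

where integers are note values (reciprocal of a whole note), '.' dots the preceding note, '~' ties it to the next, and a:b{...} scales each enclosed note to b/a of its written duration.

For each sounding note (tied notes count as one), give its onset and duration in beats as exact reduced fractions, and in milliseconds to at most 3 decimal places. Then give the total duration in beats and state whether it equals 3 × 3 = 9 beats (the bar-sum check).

1) 0.0ms=0b +523.256ms=3/2b
2) 523.256ms=3/2b +523.256ms=3/2b
3) 1046.512ms=3b +523.256ms=3/2b
4) 1569.767ms=9/2b +261.628ms=3/4b
5) 1831.395ms=21/4b +261.628ms=3/4b
6) 2093.023ms=6b +523.256ms=3/2b
7) 2616.279ms=15/2b +261.628ms=3/4b
8) 2877.907ms=33/4b +261.628ms=3/4b
Σ=9b of 9 (172bpm 3/8) — PASS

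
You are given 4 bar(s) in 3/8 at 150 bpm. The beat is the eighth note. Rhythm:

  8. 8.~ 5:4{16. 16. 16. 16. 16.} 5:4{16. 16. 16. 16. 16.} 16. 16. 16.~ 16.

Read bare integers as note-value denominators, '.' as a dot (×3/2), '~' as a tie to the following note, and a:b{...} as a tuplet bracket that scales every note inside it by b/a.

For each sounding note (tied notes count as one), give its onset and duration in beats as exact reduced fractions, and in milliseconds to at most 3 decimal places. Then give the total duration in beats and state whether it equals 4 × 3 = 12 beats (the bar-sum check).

1) 0.0ms=0b +600.0ms=3/2b
2) 600.0ms=3/2b +840.0ms=21/10b
3) 1440.0ms=18/5b +240.0ms=3/5b
4) 1680.0ms=21/5b +240.0ms=3/5b
5) 1920.0ms=24/5b +240.0ms=3/5b
6) 2160.0ms=27/5b +240.0ms=3/5b
7) 2400.0ms=6b +240.0ms=3/5b
8) 2640.0ms=33/5b +240.0ms=3/5b
9) 2880.0ms=36/5b +240.0ms=3/5b
10) 3120.0ms=39/5b +240.0ms=3/5b
11) 3360.0ms=42/5b +240.0ms=3/5b
12) 3600.0ms=9b +300.0ms=3/4b
13) 3900.0ms=39/4b +300.0ms=3/4b
14) 4200.0ms=21/2b +600.0ms=3/2b
Σ=12b of 12 (150bpm 3/8) — PASS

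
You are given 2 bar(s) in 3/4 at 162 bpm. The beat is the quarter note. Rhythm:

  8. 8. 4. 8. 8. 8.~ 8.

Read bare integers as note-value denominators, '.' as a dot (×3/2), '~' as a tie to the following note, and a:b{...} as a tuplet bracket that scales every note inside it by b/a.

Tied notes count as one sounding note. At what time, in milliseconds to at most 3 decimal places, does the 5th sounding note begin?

note 5 onset = 15/4b = 1388.889ms

1. 0.0ms @ 0 + 277.778ms (3/4)
2. 277.778ms @ 3/4 + 277.778ms (3/4)
3. 555.556ms @ 3/2 + 555.556ms (3/2)
4. 1111.111ms @ 3 + 277.778ms (3/4)
5. 1388.889ms @ 15/4 + 277.778ms (3/4)
6. 1666.667ms @ 9/2 + 555.556ms (3/2)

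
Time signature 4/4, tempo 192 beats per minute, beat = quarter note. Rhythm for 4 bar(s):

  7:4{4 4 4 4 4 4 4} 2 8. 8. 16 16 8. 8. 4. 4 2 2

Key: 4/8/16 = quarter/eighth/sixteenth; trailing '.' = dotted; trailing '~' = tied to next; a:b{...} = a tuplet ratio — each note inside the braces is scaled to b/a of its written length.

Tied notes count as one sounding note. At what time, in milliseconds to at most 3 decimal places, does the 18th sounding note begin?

1. 0.0ms @ 0 + 178.571ms (4/7)
2. 178.571ms @ 4/7 + 178.571ms (4/7)
3. 357.143ms @ 8/7 + 178.571ms (4/7)
4. 535.714ms @ 12/7 + 178.571ms (4/7)
5. 714.286ms @ 16/7 + 178.571ms (4/7)
6. 892.857ms @ 20/7 + 178.571ms (4/7)
7. 1071.429ms @ 24/7 + 178.571ms (4/7)
8. 1250.0ms @ 4 + 625.0ms (2)
9. 1875.0ms @ 6 + 234.375ms (3/4)
10. 2109.375ms @ 27/4 + 234.375ms (3/4)
11. 2343.75ms @ 15/2 + 78.125ms (1/4)
12. 2421.875ms @ 31/4 + 78.125ms (1/4)
13. 2500.0ms @ 8 + 234.375ms (3/4)
14. 2734.375ms @ 35/4 + 234.375ms (3/4)
15. 2968.75ms @ 19/2 + 468.75ms (3/2)
16. 3437.5ms @ 11 + 312.5ms (1)
17. 3750.0ms @ 12 + 625.0ms (2)
18. 4375.0ms @ 14 + 625.0ms (2)

note 18 onset = 14b = 4375.0ms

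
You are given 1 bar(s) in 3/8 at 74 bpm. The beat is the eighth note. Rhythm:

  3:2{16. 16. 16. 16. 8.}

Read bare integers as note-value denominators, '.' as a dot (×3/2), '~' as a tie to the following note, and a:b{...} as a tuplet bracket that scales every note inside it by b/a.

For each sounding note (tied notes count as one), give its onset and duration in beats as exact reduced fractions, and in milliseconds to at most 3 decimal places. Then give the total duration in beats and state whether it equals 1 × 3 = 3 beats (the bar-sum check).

1) 0.0ms=0b +405.405ms=1/2b
2) 405.405ms=1/2b +405.405ms=1/2b
3) 810.811ms=1b +405.405ms=1/2b
4) 1216.216ms=3/2b +405.405ms=1/2b
5) 1621.622ms=2b +810.811ms=1b
Σ=3b of 3 (74bpm 3/8) — PASS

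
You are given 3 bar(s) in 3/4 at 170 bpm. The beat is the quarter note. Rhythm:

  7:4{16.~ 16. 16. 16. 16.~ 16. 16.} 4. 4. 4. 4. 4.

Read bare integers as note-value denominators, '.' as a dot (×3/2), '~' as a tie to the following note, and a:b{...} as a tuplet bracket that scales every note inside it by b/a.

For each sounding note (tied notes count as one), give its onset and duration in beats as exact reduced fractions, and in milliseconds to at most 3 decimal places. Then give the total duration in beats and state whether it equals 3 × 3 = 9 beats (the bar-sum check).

1) 0.0ms=0b +151.261ms=3/7b
2) 151.261ms=3/7b +75.63ms=3/14b
3) 226.891ms=9/14b +75.63ms=3/14b
4) 302.521ms=6/7b +151.261ms=3/7b
5) 453.782ms=9/7b +75.63ms=3/14b
6) 529.412ms=3/2b +529.412ms=3/2b
7) 1058.824ms=3b +529.412ms=3/2b
8) 1588.235ms=9/2b +529.412ms=3/2b
9) 2117.647ms=6b +529.412ms=3/2b
10) 2647.059ms=15/2b +529.412ms=3/2b
Σ=9b of 9 (170bpm 3/4) — PASS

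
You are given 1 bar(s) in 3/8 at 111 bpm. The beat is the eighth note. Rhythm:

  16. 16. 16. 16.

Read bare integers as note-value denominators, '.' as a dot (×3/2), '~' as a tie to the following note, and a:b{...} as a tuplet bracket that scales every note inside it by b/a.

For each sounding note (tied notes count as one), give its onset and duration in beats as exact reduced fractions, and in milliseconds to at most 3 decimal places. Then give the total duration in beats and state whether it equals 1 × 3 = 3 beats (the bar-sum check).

1) 0.0ms=0b +405.405ms=3/4b
2) 405.405ms=3/4b +405.405ms=3/4b
3) 810.811ms=3/2b +405.405ms=3/4b
4) 1216.216ms=9/4b +405.405ms=3/4b
Σ=3b of 3 (111bpm 3/8) — PASS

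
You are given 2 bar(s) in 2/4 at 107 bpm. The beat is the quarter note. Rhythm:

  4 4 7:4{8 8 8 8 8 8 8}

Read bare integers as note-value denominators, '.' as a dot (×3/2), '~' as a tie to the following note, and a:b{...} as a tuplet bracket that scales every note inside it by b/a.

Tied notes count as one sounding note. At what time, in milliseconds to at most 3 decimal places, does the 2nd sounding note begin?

1. 0.0ms @ 0 + 560.748ms (1)
2. 560.748ms @ 1 + 560.748ms (1)
3. 1121.495ms @ 2 + 160.214ms (2/7)
4. 1281.709ms @ 16/7 + 160.214ms (2/7)
5. 1441.923ms @ 18/7 + 160.214ms (2/7)
6. 1602.136ms @ 20/7 + 160.214ms (2/7)
7. 1762.35ms @ 22/7 + 160.214ms (2/7)
8. 1922.563ms @ 24/7 + 160.214ms (2/7)
9. 2082.777ms @ 26/7 + 160.214ms (2/7)

note 2 onset = 1b = 560.748ms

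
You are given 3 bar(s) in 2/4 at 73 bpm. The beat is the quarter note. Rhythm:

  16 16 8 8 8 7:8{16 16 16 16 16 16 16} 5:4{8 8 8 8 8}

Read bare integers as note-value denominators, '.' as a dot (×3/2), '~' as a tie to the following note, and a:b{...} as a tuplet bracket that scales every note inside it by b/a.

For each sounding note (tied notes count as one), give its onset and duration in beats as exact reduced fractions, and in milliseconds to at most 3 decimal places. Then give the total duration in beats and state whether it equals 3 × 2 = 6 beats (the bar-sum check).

1) 0.0ms=0b +205.479ms=1/4b
2) 205.479ms=1/4b +205.479ms=1/4b
3) 410.959ms=1/2b +410.959ms=1/2b
4) 821.918ms=1b +410.959ms=1/2b
5) 1232.877ms=3/2b +410.959ms=1/2b
6) 1643.836ms=2b +234.834ms=2/7b
7) 1878.669ms=16/7b +234.834ms=2/7b
8) 2113.503ms=18/7b +234.834ms=2/7b
9) 2348.337ms=20/7b +234.834ms=2/7b
10) 2583.17ms=22/7b +234.834ms=2/7b
11) 2818.004ms=24/7b +234.834ms=2/7b
12) 3052.838ms=26/7b +234.834ms=2/7b
13) 3287.671ms=4b +328.767ms=2/5b
14) 3616.438ms=22/5b +328.767ms=2/5b
15) 3945.205ms=24/5b +328.767ms=2/5b
16) 4273.973ms=26/5b +328.767ms=2/5b
17) 4602.74ms=28/5b +328.767ms=2/5b
Σ=6b of 6 (73bpm 2/4) — PASS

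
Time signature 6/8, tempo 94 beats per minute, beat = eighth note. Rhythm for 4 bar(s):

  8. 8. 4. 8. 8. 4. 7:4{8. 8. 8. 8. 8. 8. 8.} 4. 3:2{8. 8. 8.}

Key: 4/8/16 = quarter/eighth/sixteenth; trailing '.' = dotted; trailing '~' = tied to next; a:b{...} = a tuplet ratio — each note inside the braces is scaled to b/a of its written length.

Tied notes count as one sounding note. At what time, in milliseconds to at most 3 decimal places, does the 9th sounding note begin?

1. 0.0ms @ 0 + 957.447ms (3/2)
2. 957.447ms @ 3/2 + 957.447ms (3/2)
3. 1914.894ms @ 3 + 1914.894ms (3)
4. 3829.787ms @ 6 + 957.447ms (3/2)
5. 4787.234ms @ 15/2 + 957.447ms (3/2)
6. 5744.681ms @ 9 + 1914.894ms (3)
7. 7659.574ms @ 12 + 547.112ms (6/7)
8. 8206.687ms @ 90/7 + 547.112ms (6/7)
9. 8753.799ms @ 96/7 + 547.112ms (6/7)
10. 9300.912ms @ 102/7 + 547.112ms (6/7)
11. 9848.024ms @ 108/7 + 547.112ms (6/7)
12. 10395.137ms @ 114/7 + 547.112ms (6/7)
13. 10942.249ms @ 120/7 + 547.112ms (6/7)
14. 11489.362ms @ 18 + 1914.894ms (3)
15. 13404.255ms @ 21 + 638.298ms (1)
16. 14042.553ms @ 22 + 638.298ms (1)
17. 14680.851ms @ 23 + 638.298ms (1)

note 9 onset = 96/7b = 8753.799ms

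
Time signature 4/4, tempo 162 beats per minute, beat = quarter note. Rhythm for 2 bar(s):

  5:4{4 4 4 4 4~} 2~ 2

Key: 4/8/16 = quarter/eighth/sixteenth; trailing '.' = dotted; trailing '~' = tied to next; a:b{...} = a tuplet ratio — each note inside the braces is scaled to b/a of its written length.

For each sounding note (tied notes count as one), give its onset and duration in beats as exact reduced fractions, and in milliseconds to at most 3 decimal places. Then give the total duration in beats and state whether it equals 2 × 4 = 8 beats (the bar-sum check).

1) 0.0ms=0b +296.296ms=4/5b
2) 296.296ms=4/5b +296.296ms=4/5b
3) 592.593ms=8/5b +296.296ms=4/5b
4) 888.889ms=12/5b +296.296ms=4/5b
5) 1185.185ms=16/5b +1777.778ms=24/5b
Σ=8b of 8 (162bpm 4/4) — PASS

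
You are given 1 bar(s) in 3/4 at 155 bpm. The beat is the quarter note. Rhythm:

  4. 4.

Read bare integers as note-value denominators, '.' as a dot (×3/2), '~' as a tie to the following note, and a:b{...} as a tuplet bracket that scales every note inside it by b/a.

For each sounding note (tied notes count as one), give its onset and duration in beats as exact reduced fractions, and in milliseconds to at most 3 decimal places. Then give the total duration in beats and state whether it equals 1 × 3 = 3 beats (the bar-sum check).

1) 0.0ms=0b +580.645ms=3/2b
2) 580.645ms=3/2b +580.645ms=3/2b
Σ=3b of 3 (155bpm 3/4) — PASS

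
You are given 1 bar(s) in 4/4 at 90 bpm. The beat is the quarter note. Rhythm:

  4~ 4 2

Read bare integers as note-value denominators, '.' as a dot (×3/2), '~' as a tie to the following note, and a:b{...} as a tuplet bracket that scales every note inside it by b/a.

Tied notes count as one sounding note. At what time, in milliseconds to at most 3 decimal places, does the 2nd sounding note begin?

1. 0.0ms @ 0 + 1333.333ms (2)
2. 1333.333ms @ 2 + 1333.333ms (2)

note 2 onset = 2b = 1333.333ms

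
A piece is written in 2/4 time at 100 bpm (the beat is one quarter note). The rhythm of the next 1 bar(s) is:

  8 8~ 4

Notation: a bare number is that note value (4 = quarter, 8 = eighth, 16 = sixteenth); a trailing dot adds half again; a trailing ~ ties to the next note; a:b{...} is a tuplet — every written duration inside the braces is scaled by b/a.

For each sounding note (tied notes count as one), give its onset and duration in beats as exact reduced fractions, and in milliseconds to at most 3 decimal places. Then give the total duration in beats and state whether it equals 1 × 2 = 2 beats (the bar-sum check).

1) 0.0ms=0b +300.0ms=1/2b
2) 300.0ms=1/2b +900.0ms=3/2b
Σ=2b of 2 (100bpm 2/4) — PASS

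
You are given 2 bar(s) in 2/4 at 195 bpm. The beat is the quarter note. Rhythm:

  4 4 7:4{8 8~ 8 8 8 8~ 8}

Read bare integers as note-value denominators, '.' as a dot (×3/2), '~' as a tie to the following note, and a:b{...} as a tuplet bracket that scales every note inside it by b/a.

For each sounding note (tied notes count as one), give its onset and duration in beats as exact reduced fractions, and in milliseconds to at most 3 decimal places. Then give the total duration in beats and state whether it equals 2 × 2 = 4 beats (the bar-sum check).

1) 0.0ms=0b +307.692ms=1b
2) 307.692ms=1b +307.692ms=1b
3) 615.385ms=2b +87.912ms=2/7b
4) 703.297ms=16/7b +175.824ms=4/7b
5) 879.121ms=20/7b +87.912ms=2/7b
6) 967.033ms=22/7b +87.912ms=2/7b
7) 1054.945ms=24/7b +175.824ms=4/7b
Σ=4b of 4 (195bpm 2/4) — PASS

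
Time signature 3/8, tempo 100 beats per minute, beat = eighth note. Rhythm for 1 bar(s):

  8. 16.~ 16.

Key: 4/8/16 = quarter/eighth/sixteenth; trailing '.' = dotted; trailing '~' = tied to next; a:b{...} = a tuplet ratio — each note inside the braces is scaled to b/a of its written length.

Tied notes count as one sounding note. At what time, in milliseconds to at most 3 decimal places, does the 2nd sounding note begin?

1. 0.0ms @ 0 + 900.0ms (3/2)
2. 900.0ms @ 3/2 + 900.0ms (3/2)

note 2 onset = 3/2b = 900.0ms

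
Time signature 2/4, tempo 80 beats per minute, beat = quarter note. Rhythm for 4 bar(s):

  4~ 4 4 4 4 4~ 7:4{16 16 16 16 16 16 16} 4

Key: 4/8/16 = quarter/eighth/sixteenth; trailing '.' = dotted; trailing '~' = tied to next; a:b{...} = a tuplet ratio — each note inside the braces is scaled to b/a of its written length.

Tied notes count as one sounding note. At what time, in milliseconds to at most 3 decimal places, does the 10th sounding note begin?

1. 0.0ms @ 0 + 1500.0ms (2)
2. 1500.0ms @ 2 + 750.0ms (1)
3. 2250.0ms @ 3 + 750.0ms (1)
4. 3000.0ms @ 4 + 750.0ms (1)
5. 3750.0ms @ 5 + 857.143ms (8/7)
6. 4607.143ms @ 43/7 + 107.143ms (1/7)
7. 4714.286ms @ 44/7 + 107.143ms (1/7)
8. 4821.429ms @ 45/7 + 107.143ms (1/7)
9. 4928.571ms @ 46/7 + 107.143ms (1/7)
10. 5035.714ms @ 47/7 + 107.143ms (1/7)
11. 5142.857ms @ 48/7 + 107.143ms (1/7)
12. 5250.0ms @ 7 + 750.0ms (1)

note 10 onset = 47/7b = 5035.714ms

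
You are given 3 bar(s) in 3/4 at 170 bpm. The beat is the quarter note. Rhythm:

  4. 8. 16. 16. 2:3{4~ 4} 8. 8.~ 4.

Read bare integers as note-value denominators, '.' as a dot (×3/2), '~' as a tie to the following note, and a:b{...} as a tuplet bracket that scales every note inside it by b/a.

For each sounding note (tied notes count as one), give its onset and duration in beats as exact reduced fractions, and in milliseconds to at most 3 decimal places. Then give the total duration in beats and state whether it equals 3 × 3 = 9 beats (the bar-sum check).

1) 0.0ms=0b +529.412ms=3/2b
2) 529.412ms=3/2b +264.706ms=3/4b
3) 794.118ms=9/4b +132.353ms=3/8b
4) 926.471ms=21/8b +132.353ms=3/8b
5) 1058.824ms=3b +1058.824ms=3b
6) 2117.647ms=6b +264.706ms=3/4b
7) 2382.353ms=27/4b +794.118ms=9/4b
Σ=9b of 9 (170bpm 3/4) — PASS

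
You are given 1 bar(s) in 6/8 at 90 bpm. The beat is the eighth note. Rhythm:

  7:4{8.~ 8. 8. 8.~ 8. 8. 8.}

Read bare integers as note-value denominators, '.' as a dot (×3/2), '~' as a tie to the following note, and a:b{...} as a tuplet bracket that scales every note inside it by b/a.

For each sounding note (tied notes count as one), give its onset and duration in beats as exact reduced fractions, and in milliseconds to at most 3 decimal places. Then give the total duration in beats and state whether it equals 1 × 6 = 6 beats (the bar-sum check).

1) 0.0ms=0b +1142.857ms=12/7b
2) 1142.857ms=12/7b +571.429ms=6/7b
3) 1714.286ms=18/7b +1142.857ms=12/7b
4) 2857.143ms=30/7b +571.429ms=6/7b
5) 3428.571ms=36/7b +571.429ms=6/7b
Σ=6b of 6 (90bpm 6/8) — PASS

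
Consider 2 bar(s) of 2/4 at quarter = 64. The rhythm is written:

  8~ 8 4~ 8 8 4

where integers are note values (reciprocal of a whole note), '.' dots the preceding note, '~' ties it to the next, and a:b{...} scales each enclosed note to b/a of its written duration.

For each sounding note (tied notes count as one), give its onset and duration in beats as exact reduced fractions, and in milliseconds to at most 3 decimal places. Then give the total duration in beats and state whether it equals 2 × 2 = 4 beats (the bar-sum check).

1) 0.0ms=0b +937.5ms=1b
2) 937.5ms=1b +1406.25ms=3/2b
3) 2343.75ms=5/2b +468.75ms=1/2b
4) 2812.5ms=3b +937.5ms=1b
Σ=4b of 4 (64bpm 2/4) — PASS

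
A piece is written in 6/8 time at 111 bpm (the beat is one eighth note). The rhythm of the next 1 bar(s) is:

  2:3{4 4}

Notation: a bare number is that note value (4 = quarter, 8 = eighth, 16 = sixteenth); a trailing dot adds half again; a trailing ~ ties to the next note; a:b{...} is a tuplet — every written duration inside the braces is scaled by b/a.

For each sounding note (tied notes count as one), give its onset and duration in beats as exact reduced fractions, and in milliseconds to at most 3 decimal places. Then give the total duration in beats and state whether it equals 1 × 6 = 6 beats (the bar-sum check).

1) 0.0ms=0b +1621.622ms=3b
2) 1621.622ms=3b +1621.622ms=3b
Σ=6b of 6 (111bpm 6/8) — PASS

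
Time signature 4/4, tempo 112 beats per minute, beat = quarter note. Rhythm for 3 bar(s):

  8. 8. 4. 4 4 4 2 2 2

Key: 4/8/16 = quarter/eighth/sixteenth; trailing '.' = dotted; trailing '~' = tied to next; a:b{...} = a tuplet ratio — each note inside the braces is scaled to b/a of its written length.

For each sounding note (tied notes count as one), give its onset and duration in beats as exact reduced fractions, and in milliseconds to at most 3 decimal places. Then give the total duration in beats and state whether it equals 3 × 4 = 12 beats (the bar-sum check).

1) 0.0ms=0b +401.786ms=3/4b
2) 401.786ms=3/4b +401.786ms=3/4b
3) 803.571ms=3/2b +803.571ms=3/2b
4) 1607.143ms=3b +535.714ms=1b
5) 2142.857ms=4b +535.714ms=1b
6) 2678.571ms=5b +535.714ms=1b
7) 3214.286ms=6b +1071.429ms=2b
8) 4285.714ms=8b +1071.429ms=2b
9) 5357.143ms=10b +1071.429ms=2b
Σ=12b of 12 (112bpm 4/4) — PASS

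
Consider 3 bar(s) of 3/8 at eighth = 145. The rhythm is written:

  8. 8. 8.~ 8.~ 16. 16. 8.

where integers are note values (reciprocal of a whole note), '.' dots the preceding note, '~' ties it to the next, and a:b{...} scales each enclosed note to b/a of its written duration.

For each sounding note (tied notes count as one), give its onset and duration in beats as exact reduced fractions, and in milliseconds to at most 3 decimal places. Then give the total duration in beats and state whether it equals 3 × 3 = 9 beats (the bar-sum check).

1) 0.0ms=0b +620.69ms=3/2b
2) 620.69ms=3/2b +620.69ms=3/2b
3) 1241.379ms=3b +1551.724ms=15/4b
4) 2793.103ms=27/4b +310.345ms=3/4b
5) 3103.448ms=15/2b +620.69ms=3/2b
Σ=9b of 9 (145bpm 3/8) — PASS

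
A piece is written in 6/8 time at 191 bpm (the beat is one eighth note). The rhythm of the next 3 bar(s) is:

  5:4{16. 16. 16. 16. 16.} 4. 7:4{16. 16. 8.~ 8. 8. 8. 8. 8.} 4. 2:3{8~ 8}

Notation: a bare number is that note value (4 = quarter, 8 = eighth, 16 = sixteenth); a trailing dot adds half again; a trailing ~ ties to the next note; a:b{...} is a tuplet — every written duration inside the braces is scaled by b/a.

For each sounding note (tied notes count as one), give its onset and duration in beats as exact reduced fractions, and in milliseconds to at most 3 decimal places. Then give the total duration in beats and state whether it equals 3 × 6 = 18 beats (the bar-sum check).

1) 0.0ms=0b +188.482ms=3/5b
2) 188.482ms=3/5b +188.482ms=3/5b
3) 376.963ms=6/5b +188.482ms=3/5b
4) 565.445ms=9/5b +188.482ms=3/5b
5) 753.927ms=12/5b +188.482ms=3/5b
6) 942.408ms=3b +942.408ms=3b
7) 1884.817ms=6b +134.63ms=3/7b
8) 2019.447ms=45/7b +134.63ms=3/7b
9) 2154.076ms=48/7b +538.519ms=12/7b
10) 2692.595ms=60/7b +269.26ms=6/7b
11) 2961.855ms=66/7b +269.26ms=6/7b
12) 3231.114ms=72/7b +269.26ms=6/7b
13) 3500.374ms=78/7b +269.26ms=6/7b
14) 3769.634ms=12b +942.408ms=3b
15) 4712.042ms=15b +942.408ms=3b
Σ=18b of 18 (191bpm 6/8) — PASS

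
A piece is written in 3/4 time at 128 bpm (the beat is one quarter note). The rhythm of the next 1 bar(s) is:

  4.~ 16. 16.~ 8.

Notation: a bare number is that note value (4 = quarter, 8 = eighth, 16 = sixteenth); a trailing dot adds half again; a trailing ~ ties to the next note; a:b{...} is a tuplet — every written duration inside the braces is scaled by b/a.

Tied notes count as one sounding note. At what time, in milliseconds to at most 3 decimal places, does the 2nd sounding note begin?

note 2 onset = 15/8b = 878.906ms

1. 0.0ms @ 0 + 878.906ms (15/8)
2. 878.906ms @ 15/8 + 527.344ms (9/8)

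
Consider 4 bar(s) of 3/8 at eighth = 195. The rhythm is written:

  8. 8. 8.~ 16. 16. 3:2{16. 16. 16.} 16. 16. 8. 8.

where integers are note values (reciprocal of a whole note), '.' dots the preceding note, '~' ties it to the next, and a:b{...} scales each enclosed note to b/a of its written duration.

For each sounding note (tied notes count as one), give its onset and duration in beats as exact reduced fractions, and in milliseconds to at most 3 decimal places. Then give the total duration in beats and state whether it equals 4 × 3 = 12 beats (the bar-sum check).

1) 0.0ms=0b +461.538ms=3/2b
2) 461.538ms=3/2b +461.538ms=3/2b
3) 923.077ms=3b +692.308ms=9/4b
4) 1615.385ms=21/4b +230.769ms=3/4b
5) 1846.154ms=6b +153.846ms=1/2b
6) 2000.0ms=13/2b +153.846ms=1/2b
7) 2153.846ms=7b +153.846ms=1/2b
8) 2307.692ms=15/2b +230.769ms=3/4b
9) 2538.462ms=33/4b +230.769ms=3/4b
10) 2769.231ms=9b +461.538ms=3/2b
11) 3230.769ms=21/2b +461.538ms=3/2b
Σ=12b of 12 (195bpm 3/8) — PASS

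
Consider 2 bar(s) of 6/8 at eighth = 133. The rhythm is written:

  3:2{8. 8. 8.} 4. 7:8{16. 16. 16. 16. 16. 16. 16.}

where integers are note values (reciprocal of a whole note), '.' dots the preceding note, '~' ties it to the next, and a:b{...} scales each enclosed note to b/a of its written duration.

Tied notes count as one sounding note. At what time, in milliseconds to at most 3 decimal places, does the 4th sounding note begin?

1. 0.0ms @ 0 + 451.128ms (1)
2. 451.128ms @ 1 + 451.128ms (1)
3. 902.256ms @ 2 + 451.128ms (1)
4. 1353.383ms @ 3 + 1353.383ms (3)
5. 2706.767ms @ 6 + 386.681ms (6/7)
6. 3093.448ms @ 48/7 + 386.681ms (6/7)
7. 3480.129ms @ 54/7 + 386.681ms (6/7)
8. 3866.81ms @ 60/7 + 386.681ms (6/7)
9. 4253.491ms @ 66/7 + 386.681ms (6/7)
10. 4640.172ms @ 72/7 + 386.681ms (6/7)
11. 5026.853ms @ 78/7 + 386.681ms (6/7)

note 4 onset = 3b = 1353.383ms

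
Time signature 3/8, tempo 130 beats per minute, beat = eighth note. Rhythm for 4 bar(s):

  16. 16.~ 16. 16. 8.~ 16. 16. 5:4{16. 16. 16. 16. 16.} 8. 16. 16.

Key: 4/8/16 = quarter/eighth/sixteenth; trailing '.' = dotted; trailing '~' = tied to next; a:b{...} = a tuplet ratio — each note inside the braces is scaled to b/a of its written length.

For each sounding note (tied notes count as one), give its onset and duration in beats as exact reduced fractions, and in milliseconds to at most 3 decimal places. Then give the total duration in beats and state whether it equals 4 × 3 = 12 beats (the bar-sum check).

1) 0.0ms=0b +346.154ms=3/4b
2) 346.154ms=3/4b +692.308ms=3/2b
3) 1038.462ms=9/4b +346.154ms=3/4b
4) 1384.615ms=3b +1038.462ms=9/4b
5) 2423.077ms=21/4b +346.154ms=3/4b
6) 2769.231ms=6b +276.923ms=3/5b
7) 3046.154ms=33/5b +276.923ms=3/5b
8) 3323.077ms=36/5b +276.923ms=3/5b
9) 3600.0ms=39/5b +276.923ms=3/5b
10) 3876.923ms=42/5b +276.923ms=3/5b
11) 4153.846ms=9b +692.308ms=3/2b
12) 4846.154ms=21/2b +346.154ms=3/4b
13) 5192.308ms=45/4b +346.154ms=3/4b
Σ=12b of 12 (130bpm 3/8) — PASS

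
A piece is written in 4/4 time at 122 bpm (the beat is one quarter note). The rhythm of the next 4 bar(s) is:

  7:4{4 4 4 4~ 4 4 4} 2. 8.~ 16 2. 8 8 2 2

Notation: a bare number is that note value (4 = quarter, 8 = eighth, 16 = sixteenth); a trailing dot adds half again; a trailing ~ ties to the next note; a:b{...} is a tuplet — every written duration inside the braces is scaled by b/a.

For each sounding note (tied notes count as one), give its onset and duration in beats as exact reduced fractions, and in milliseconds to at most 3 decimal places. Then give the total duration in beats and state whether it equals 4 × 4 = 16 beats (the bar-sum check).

1) 0.0ms=0b +281.03ms=4/7b
2) 281.03ms=4/7b +281.03ms=4/7b
3) 562.061ms=8/7b +281.03ms=4/7b
4) 843.091ms=12/7b +562.061ms=8/7b
5) 1405.152ms=20/7b +281.03ms=4/7b
6) 1686.183ms=24/7b +281.03ms=4/7b
7) 1967.213ms=4b +1475.41ms=3b
8) 3442.623ms=7b +491.803ms=1b
9) 3934.426ms=8b +1475.41ms=3b
10) 5409.836ms=11b +245.902ms=1/2b
11) 5655.738ms=23/2b +245.902ms=1/2b
12) 5901.639ms=12b +983.607ms=2b
13) 6885.246ms=14b +983.607ms=2b
Σ=16b of 16 (122bpm 4/4) — PASS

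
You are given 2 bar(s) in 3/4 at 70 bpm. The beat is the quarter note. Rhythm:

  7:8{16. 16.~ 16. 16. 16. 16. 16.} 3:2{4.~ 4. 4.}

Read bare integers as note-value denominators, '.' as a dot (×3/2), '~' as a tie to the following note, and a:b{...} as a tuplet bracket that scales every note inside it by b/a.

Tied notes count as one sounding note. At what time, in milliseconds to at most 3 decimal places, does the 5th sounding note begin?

note 5 onset = 15/7b = 1836.735ms

1. 0.0ms @ 0 + 367.347ms (3/7)
2. 367.347ms @ 3/7 + 734.694ms (6/7)
3. 1102.041ms @ 9/7 + 367.347ms (3/7)
4. 1469.388ms @ 12/7 + 367.347ms (3/7)
5. 1836.735ms @ 15/7 + 367.347ms (3/7)
6. 2204.082ms @ 18/7 + 367.347ms (3/7)
7. 2571.429ms @ 3 + 1714.286ms (2)
8. 4285.714ms @ 5 + 857.143ms (1)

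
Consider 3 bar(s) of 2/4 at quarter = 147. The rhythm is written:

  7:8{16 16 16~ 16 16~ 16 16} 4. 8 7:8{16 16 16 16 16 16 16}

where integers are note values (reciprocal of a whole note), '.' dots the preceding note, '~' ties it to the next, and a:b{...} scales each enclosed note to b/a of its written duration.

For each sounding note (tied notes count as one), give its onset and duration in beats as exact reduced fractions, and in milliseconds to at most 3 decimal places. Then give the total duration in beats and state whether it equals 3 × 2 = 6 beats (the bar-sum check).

1) 0.0ms=0b +116.618ms=2/7b
2) 116.618ms=2/7b +116.618ms=2/7b
3) 233.236ms=4/7b +233.236ms=4/7b
4) 466.472ms=8/7b +233.236ms=4/7b
5) 699.708ms=12/7b +116.618ms=2/7b
6) 816.327ms=2b +612.245ms=3/2b
7) 1428.571ms=7/2b +204.082ms=1/2b
8) 1632.653ms=4b +116.618ms=2/7b
9) 1749.271ms=30/7b +116.618ms=2/7b
10) 1865.889ms=32/7b +116.618ms=2/7b
11) 1982.507ms=34/7b +116.618ms=2/7b
12) 2099.125ms=36/7b +116.618ms=2/7b
13) 2215.743ms=38/7b +116.618ms=2/7b
14) 2332.362ms=40/7b +116.618ms=2/7b
Σ=6b of 6 (147bpm 2/4) — PASS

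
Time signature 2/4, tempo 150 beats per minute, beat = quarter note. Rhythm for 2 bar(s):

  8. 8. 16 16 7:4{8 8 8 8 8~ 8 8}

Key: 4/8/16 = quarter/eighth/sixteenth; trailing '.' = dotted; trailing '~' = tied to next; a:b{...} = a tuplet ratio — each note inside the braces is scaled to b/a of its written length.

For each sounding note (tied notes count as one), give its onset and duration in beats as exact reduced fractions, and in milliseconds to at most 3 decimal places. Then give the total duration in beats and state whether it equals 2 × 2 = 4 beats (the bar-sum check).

1) 0.0ms=0b +300.0ms=3/4b
2) 300.0ms=3/4b +300.0ms=3/4b
3) 600.0ms=3/2b +100.0ms=1/4b
4) 700.0ms=7/4b +100.0ms=1/4b
5) 800.0ms=2b +114.286ms=2/7b
6) 914.286ms=16/7b +114.286ms=2/7b
7) 1028.571ms=18/7b +114.286ms=2/7b
8) 1142.857ms=20/7b +114.286ms=2/7b
9) 1257.143ms=22/7b +228.571ms=4/7b
10) 1485.714ms=26/7b +114.286ms=2/7b
Σ=4b of 4 (150bpm 2/4) — PASS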